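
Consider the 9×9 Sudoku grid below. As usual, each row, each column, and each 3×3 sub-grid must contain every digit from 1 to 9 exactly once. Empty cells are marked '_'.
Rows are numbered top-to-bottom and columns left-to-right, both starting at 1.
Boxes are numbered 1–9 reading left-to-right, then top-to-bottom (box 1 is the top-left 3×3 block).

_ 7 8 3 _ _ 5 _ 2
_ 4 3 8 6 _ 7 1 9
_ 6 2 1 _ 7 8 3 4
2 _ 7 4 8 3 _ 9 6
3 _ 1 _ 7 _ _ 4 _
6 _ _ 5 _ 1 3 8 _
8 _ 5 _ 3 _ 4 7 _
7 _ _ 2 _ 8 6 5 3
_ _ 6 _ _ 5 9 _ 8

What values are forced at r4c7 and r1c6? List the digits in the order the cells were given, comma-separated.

For r4c7:
  Row 4 already contains {2, 3, 4, 6, 7, 8, 9}.
  Column 7 already contains {3, 4, 5, 6, 7, 8, 9}.
  Its 3×3 block (box 6) already contains {3, 4, 6, 8, 9}.
  The only value from 1–9 not eliminated is 1, so r4c7 = 1.
For r1c6:
  Consider where 4 can go in column 6.
  r2c6 is out (row 2 already has a 4).
  r5c6 is out (row 5 already has a 4).
  r7c6 is out (row 7 already has a 4).
  So the only cell in column 6 that can hold 4 is r1c6.
  So r1c6 = 4.

1,4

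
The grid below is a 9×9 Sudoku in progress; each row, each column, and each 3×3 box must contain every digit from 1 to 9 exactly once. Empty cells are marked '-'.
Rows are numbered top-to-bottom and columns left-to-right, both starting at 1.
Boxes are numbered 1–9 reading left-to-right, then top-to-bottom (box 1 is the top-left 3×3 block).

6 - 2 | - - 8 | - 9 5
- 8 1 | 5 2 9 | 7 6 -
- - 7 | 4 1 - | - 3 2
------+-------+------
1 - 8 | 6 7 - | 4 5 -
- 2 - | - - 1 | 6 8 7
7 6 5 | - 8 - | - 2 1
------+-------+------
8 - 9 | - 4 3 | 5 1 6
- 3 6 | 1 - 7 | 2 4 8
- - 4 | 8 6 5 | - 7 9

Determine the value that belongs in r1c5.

3

Row 1 already contains {2, 5, 6, 8, 9}.
Column 5 already contains {1, 2, 4, 6, 7, 8}.
Its 3×3 block (box 2) already contains {1, 2, 4, 5, 8, 9}.
The only value from 1–9 not eliminated is 3, so r1c5 = 3.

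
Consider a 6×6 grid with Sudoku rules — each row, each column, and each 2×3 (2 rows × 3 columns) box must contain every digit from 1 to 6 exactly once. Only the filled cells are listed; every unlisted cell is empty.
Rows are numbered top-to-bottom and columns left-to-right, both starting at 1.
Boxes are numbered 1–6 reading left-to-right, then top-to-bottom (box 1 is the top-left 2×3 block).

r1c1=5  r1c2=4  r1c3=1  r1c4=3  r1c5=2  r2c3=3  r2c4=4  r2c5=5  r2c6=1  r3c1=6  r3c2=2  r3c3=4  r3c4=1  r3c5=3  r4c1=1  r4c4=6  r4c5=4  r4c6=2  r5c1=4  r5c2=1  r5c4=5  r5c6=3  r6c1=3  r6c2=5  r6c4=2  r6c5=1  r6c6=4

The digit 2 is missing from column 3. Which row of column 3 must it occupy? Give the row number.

Consider where 2 can go in column 3.
r4c3 is out (row 4 already has a 2).
r6c3 is out (row 6 already has a 2).
So the only cell in column 3 that can hold 2 is r5c3.
That is row 5.

5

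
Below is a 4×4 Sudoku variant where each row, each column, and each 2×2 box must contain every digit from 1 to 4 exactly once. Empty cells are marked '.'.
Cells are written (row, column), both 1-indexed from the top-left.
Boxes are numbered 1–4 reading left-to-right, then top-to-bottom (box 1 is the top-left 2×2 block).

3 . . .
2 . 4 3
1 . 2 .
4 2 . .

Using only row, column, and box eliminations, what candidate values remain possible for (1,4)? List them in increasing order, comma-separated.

Row 1 already contains {3}.
Column 4 already contains {3}.
Its 2×2 block (box 2) already contains {3, 4}.
Removing those from 1–4 leaves {1, 2} as the candidates for (1,4).

1,2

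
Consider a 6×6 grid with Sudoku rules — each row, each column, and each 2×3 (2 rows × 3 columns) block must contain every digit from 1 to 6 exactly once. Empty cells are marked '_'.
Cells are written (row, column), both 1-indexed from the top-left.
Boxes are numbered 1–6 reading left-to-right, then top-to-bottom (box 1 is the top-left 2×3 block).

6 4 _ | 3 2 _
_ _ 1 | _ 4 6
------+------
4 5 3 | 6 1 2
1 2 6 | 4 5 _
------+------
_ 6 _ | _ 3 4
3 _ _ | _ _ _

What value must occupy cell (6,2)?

1

Row 6 already contains {3}.
Column 2 already contains {2, 4, 5, 6}.
Its 2×3 block (box 5) already contains {3, 6}.
The only value from 1–6 not eliminated is 1, so (6,2) = 1.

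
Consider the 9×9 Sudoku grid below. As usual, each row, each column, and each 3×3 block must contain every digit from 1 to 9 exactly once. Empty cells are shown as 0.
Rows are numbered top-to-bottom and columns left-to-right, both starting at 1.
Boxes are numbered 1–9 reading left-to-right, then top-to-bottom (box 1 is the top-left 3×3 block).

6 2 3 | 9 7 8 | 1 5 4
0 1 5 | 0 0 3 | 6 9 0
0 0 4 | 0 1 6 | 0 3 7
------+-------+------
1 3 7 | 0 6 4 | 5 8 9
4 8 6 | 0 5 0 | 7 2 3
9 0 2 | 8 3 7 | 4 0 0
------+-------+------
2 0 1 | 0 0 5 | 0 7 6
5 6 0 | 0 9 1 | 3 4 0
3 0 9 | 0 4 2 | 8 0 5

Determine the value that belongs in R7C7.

Row 7 already contains {1, 2, 5, 6, 7}.
Column 7 already contains {1, 3, 4, 5, 6, 7, 8}.
Its 3×3 block (box 9) already contains {3, 4, 5, 6, 7, 8}.
The only value from 1–9 not eliminated is 9, so R7C7 = 9.

9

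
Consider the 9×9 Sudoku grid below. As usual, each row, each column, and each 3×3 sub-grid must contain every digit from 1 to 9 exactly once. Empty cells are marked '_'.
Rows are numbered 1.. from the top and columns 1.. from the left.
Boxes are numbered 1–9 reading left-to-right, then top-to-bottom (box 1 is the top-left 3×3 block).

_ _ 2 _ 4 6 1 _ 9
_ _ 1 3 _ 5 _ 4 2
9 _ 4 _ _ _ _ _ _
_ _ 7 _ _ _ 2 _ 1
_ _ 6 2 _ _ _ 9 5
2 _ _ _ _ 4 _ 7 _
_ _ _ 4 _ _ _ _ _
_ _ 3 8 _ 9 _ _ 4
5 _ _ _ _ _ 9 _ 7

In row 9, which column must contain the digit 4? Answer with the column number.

2

Consider where 4 can go in row 9.
row 9, column 3 is out (column 3 already has a 4).
row 9, column 4 is out (column 4 already has a 4).
row 9, column 5 is out (column 5 already has a 4).
row 9, column 6 is out (column 6 already has a 4).
row 9, column 8 is out (column 8 already has a 4).
So the only cell in row 9 that can hold 4 is row 9, column 2.
That is column 2.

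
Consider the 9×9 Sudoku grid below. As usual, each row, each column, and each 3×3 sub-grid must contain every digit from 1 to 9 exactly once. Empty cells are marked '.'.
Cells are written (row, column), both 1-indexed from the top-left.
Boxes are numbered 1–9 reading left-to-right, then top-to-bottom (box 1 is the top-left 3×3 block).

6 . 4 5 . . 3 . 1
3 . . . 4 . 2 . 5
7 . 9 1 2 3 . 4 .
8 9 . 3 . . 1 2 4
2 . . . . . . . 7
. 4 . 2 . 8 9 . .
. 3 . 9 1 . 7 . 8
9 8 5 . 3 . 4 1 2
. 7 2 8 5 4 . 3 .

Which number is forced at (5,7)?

Cell (5,7) itself could take any of {5, 6, 8} by direct elimination.
Consider where 5 can go in column 7.
(3,7) is out (box 3 already has a 5).
(9,7) is out (row 9 already has a 5).
So the only cell in column 7 that can hold 5 is (5,7).
Therefore (5,7) = 5.

5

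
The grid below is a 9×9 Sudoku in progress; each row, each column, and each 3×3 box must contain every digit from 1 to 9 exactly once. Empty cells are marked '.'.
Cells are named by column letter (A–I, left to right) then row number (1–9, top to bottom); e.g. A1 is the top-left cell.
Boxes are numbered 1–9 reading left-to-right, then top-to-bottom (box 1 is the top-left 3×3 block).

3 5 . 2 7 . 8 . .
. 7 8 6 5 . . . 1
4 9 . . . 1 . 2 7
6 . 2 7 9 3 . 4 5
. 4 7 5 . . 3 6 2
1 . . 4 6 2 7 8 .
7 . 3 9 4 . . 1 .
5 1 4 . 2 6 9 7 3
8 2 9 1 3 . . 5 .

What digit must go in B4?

Row 4 already contains {2, 3, 4, 5, 6, 7, 9}.
Column B already contains {1, 2, 4, 5, 7, 9}.
Its 3×3 block (box 4) already contains {1, 2, 4, 6, 7}.
The only value from 1–9 not eliminated is 8, so B4 = 8.

8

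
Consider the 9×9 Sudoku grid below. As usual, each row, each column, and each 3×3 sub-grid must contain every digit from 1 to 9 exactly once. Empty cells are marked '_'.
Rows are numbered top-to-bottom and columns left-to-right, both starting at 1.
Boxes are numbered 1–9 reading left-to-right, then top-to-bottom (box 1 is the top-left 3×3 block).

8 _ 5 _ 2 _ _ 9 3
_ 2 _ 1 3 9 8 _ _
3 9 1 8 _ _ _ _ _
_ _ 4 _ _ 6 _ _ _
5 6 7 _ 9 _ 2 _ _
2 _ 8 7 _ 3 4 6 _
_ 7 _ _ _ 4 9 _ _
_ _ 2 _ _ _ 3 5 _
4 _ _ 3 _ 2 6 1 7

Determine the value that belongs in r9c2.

Cell r9c2 itself could take any of {5, 8} by direct elimination.
Consider where 5 can go in box 7.
r7c1 is out (column 1 already has a 5).
r7c3 is out (column 3 already has a 5).
r8c1 is out (row 8 already has a 5).
r8c2 is out (row 8 already has a 5).
r9c3 is out (column 3 already has a 5).
So the only cell in box 7 that can hold 5 is r9c2.
Therefore r9c2 = 5.

5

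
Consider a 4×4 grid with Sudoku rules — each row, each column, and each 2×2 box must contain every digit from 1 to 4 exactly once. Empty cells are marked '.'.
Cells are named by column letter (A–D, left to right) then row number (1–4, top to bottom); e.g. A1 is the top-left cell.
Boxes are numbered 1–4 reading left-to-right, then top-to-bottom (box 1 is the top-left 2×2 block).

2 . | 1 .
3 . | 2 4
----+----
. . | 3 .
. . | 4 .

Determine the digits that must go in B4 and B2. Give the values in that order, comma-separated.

3,1

For B4:
  Consider where 3 can go in row 4.
  A4 is out (column A already has a 3).
  D4 is out (box 4 already has a 3).
  So the only cell in row 4 that can hold 3 is B4.
  So B4 = 3.
For B2:
  Row 2 already contains {2, 3, 4}.
  Column B already contains {}.
  Its 2×2 block (box 1) already contains {2, 3}.
  The only value from 1–4 not eliminated is 1, so B2 = 1.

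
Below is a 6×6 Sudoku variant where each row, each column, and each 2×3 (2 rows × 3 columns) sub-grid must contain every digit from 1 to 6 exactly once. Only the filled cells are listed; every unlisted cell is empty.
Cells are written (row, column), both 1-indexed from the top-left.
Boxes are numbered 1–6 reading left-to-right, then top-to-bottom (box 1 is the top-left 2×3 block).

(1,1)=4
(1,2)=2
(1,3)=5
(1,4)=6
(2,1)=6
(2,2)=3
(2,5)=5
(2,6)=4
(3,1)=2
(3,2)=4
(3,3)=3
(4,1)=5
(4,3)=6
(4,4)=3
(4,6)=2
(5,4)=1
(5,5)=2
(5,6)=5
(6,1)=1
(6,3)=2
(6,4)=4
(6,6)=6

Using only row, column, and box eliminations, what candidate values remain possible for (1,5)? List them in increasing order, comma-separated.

1,3

Row 1 already contains {2, 4, 5, 6}.
Column 5 already contains {2, 5}.
Its 2×3 block (box 2) already contains {4, 5, 6}.
Removing those from 1–6 leaves {1, 3} as the candidates for (1,5).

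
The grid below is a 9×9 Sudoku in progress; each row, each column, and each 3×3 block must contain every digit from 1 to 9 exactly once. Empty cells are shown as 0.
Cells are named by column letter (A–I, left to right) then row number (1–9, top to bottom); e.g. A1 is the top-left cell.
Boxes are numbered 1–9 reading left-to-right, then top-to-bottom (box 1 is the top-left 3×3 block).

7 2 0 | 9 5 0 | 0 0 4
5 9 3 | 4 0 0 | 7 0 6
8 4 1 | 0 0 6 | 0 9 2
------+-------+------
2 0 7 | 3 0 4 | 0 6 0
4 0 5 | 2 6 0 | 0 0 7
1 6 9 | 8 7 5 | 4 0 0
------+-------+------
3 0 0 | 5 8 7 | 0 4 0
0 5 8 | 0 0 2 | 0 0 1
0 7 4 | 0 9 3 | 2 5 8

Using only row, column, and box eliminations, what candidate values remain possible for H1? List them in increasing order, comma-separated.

Row 1 already contains {2, 4, 5, 7, 9}.
Column H already contains {4, 5, 6, 9}.
Its 3×3 block (box 3) already contains {2, 4, 6, 7, 9}.
Removing those from 1–9 leaves {1, 3, 8} as the candidates for H1.

1,3,8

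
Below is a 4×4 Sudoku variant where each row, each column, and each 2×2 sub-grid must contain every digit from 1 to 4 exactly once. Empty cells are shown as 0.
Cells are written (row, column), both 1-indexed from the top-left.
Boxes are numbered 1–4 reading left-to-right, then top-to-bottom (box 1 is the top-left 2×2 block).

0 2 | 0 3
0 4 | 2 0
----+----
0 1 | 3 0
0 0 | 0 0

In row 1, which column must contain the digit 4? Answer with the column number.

Consider where 4 can go in row 1.
(1,1) is out (box 1 already has a 4).
So the only cell in row 1 that can hold 4 is (1,3).
That is column 3.

3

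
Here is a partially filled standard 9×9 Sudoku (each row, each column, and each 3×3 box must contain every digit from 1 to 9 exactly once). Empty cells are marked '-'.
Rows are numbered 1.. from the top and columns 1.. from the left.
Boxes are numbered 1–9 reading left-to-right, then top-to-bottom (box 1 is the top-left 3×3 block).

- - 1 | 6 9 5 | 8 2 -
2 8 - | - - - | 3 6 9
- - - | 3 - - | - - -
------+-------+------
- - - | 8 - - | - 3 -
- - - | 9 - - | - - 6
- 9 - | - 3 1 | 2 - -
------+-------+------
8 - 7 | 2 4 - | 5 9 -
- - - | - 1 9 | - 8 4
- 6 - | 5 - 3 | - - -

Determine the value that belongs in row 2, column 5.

7

Row 2 already contains {2, 3, 6, 8, 9}.
Column 5 already contains {1, 3, 4, 9}.
Its 3×3 block (box 2) already contains {3, 5, 6, 9}.
The only value from 1–9 not eliminated is 7, so row 2, column 5 = 7.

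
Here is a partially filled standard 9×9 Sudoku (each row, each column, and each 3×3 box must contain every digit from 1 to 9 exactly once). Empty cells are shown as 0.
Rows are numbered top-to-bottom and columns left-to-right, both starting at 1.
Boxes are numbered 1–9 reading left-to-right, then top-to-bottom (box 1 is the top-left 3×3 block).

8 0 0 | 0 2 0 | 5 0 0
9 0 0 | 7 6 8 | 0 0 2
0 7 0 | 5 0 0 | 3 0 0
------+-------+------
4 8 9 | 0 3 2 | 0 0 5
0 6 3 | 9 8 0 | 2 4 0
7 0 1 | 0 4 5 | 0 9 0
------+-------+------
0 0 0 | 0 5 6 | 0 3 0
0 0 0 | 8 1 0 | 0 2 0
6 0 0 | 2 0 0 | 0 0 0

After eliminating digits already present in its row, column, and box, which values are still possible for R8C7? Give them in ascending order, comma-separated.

Row 8 already contains {1, 2, 8}.
Column 7 already contains {2, 3, 5}.
Its 3×3 block (box 9) already contains {2, 3}.
Removing those from 1–9 leaves {4, 6, 7, 9} as the candidates for R8C7.

4,6,7,9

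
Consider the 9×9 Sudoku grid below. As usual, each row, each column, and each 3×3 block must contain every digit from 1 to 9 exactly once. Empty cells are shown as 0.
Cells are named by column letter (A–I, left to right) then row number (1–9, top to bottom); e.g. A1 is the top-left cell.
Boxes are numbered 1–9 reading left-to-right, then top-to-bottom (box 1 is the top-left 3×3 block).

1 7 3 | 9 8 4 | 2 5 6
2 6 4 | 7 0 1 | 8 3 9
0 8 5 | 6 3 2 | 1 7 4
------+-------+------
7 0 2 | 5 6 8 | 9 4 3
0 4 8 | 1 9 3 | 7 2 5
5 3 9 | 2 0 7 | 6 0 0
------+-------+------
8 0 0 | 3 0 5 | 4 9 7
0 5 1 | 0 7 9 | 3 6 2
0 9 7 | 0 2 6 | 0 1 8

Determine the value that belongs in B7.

2

Row 7 already contains {3, 4, 5, 7, 8, 9}.
Column B already contains {3, 4, 5, 6, 7, 8, 9}.
Its 3×3 block (box 7) already contains {1, 5, 7, 8, 9}.
The only value from 1–9 not eliminated is 2, so B7 = 2.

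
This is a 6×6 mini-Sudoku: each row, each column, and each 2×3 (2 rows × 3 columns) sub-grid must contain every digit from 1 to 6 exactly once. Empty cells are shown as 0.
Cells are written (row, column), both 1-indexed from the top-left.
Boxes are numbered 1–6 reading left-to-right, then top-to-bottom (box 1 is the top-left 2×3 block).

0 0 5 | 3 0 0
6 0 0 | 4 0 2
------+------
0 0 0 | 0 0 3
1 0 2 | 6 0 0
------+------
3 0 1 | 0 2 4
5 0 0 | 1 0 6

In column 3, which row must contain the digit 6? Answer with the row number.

3

Consider where 6 can go in column 3.
(2,3) is out (row 2 already has a 6).
(6,3) is out (row 6 already has a 6).
So the only cell in column 3 that can hold 6 is (3,3).
That is row 3.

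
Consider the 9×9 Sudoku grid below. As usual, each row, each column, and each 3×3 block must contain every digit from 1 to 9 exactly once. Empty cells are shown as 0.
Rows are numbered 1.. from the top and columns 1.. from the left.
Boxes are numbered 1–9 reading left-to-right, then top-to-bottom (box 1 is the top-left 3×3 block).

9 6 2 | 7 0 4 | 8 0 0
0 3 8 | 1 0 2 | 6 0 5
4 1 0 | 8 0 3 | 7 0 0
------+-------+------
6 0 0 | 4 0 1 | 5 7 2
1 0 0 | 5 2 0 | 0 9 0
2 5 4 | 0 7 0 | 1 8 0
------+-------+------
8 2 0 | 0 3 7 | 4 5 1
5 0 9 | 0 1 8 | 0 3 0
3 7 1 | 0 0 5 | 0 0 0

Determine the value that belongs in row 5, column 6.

Row 5 already contains {1, 2, 5, 9}.
Column 6 already contains {1, 2, 3, 4, 5, 7, 8}.
Its 3×3 block (box 5) already contains {1, 2, 4, 5, 7}.
The only value from 1–9 not eliminated is 6, so row 5, column 6 = 6.

6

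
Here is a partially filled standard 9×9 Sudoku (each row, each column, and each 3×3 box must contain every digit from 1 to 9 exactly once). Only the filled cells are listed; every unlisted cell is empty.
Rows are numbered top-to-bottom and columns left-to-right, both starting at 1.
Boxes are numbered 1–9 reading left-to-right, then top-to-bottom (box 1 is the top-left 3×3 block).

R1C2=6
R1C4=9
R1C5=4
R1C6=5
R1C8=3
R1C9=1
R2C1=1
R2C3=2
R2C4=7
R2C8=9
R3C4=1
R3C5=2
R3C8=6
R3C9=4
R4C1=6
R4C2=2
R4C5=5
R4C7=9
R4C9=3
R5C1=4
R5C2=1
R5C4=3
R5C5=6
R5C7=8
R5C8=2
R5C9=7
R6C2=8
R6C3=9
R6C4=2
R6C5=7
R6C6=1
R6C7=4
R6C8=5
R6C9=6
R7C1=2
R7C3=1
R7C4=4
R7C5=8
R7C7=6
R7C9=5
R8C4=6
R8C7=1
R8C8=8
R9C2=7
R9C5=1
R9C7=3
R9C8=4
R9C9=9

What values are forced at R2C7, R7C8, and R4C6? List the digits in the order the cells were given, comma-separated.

5,7,4

For R2C7:
  Row 2 already contains {1, 2, 7, 9}.
  Column 7 already contains {1, 3, 4, 6, 8, 9}.
  Its 3×3 block (box 3) already contains {1, 3, 4, 6, 9}.
  The only value from 1–9 not eliminated is 5, so R2C7 = 5.
For R7C8:
  Row 7 already contains {1, 2, 4, 5, 6, 8}.
  Column 8 already contains {2, 3, 4, 5, 6, 8, 9}.
  Its 3×3 block (box 9) already contains {1, 3, 4, 5, 6, 8, 9}.
  The only value from 1–9 not eliminated is 7, so R7C8 = 7.
For R4C6:
  Consider where 4 can go in box 5.
  R4C4 is out (column 4 already has a 4).
  R5C6 is out (row 5 already has a 4).
  So the only cell in box 5 that can hold 4 is R4C6.
  So R4C6 = 4.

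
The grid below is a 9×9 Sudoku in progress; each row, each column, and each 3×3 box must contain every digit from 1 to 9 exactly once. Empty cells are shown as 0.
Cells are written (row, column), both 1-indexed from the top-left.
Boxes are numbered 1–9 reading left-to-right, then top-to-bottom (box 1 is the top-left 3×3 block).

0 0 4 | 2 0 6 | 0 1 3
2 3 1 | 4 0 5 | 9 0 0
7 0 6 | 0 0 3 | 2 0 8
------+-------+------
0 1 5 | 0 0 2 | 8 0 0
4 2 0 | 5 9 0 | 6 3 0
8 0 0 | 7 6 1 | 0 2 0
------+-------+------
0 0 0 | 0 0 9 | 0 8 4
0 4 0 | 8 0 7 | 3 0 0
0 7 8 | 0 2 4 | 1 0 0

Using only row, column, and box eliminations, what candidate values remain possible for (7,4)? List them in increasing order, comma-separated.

1,3,6

Row 7 already contains {4, 8, 9}.
Column 4 already contains {2, 4, 5, 7, 8}.
Its 3×3 block (box 8) already contains {2, 4, 7, 8, 9}.
Removing those from 1–9 leaves {1, 3, 6} as the candidates for (7,4).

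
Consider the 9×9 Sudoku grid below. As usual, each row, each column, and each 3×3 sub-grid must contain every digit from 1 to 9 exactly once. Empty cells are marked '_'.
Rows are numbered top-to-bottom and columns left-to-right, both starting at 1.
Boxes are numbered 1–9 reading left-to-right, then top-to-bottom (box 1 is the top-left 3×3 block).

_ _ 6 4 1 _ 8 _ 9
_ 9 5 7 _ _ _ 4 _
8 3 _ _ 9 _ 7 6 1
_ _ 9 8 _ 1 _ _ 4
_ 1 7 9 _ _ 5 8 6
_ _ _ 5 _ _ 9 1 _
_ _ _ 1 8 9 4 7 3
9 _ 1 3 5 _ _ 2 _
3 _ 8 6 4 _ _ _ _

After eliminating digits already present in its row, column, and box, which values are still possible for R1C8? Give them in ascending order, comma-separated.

Row 1 already contains {1, 4, 6, 8, 9}.
Column 8 already contains {1, 2, 4, 6, 7, 8}.
Its 3×3 block (box 3) already contains {1, 4, 6, 7, 8, 9}.
Removing those from 1–9 leaves {3, 5} as the candidates for R1C8.

3,5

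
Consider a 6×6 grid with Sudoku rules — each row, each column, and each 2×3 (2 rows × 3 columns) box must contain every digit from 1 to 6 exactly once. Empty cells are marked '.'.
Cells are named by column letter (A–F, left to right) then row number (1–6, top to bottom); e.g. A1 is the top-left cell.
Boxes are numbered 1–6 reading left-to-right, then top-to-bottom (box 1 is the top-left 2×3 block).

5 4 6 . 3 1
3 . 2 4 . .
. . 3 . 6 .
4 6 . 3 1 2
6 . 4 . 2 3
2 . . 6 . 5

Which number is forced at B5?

Cell B5 itself could take any of {1, 5} by direct elimination.
Consider where 5 can go in row 5.
D5 is out (box 6 already has a 5).
So the only cell in row 5 that can hold 5 is B5.
Therefore B5 = 5.

5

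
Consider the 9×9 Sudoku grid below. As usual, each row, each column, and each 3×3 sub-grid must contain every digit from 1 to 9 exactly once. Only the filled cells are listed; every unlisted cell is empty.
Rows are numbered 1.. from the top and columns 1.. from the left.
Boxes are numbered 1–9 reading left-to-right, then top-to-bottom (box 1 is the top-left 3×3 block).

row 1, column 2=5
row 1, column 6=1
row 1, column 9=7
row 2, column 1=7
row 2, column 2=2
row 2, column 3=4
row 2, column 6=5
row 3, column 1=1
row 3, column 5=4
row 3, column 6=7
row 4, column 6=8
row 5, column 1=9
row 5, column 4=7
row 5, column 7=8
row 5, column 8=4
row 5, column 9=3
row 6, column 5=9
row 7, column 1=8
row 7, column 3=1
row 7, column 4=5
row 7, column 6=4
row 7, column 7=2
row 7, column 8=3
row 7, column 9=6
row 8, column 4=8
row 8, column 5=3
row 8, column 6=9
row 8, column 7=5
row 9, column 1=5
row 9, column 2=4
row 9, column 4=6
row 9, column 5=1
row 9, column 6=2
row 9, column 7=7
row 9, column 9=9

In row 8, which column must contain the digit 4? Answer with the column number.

9

Consider where 4 can go in row 8.
row 8, column 1 is out (box 7 already has a 4).
row 8, column 2 is out (column 2 already has a 4).
row 8, column 3 is out (column 3 already has a 4).
row 8, column 8 is out (column 8 already has a 4).
So the only cell in row 8 that can hold 4 is row 8, column 9.
That is column 9.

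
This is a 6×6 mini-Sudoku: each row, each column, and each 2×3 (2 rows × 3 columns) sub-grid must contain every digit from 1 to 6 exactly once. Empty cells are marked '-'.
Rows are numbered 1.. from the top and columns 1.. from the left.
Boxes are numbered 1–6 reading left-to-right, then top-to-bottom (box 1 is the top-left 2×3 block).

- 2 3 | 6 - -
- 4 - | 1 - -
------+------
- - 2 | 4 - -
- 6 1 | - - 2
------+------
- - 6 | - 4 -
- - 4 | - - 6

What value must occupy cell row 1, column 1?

Cell row 1, column 1 itself could take any of {1, 5} by direct elimination.
Consider where 1 can go in row 1.
row 1, column 5 is out (box 2 already has a 1).
row 1, column 6 is out (box 2 already has a 1).
So the only cell in row 1 that can hold 1 is row 1, column 1.
Therefore row 1, column 1 = 1.

1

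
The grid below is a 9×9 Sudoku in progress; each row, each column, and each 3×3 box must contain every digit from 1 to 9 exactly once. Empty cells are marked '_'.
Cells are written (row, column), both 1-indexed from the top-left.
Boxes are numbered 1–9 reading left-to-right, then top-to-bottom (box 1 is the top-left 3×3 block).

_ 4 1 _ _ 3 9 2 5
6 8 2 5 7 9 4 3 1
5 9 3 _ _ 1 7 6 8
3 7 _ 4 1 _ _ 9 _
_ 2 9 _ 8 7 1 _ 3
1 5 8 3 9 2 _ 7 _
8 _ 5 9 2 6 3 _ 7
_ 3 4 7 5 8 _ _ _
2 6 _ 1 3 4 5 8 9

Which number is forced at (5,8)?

Cell (5,8) itself could take any of {4, 5} by direct elimination.
Consider where 5 can go in box 6.
(4,7) is out (column 7 already has a 5).
(4,9) is out (column 9 already has a 5).
(6,7) is out (row 6 already has a 5).
(6,9) is out (row 6 already has a 5).
So the only cell in box 6 that can hold 5 is (5,8).
Therefore (5,8) = 5.

5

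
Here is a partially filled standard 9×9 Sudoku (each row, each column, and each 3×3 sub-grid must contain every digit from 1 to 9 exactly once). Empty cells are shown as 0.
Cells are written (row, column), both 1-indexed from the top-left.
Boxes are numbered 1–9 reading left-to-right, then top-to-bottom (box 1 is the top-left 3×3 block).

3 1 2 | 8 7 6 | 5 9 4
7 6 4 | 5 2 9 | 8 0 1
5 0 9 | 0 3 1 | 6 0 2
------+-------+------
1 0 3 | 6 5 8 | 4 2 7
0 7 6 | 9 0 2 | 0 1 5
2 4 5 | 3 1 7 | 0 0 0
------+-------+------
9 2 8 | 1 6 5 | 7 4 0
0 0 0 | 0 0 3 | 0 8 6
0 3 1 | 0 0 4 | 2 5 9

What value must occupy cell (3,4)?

4

Row 3 already contains {1, 2, 3, 5, 6, 9}.
Column 4 already contains {1, 3, 5, 6, 8, 9}.
Its 3×3 block (box 2) already contains {1, 2, 3, 5, 6, 7, 8, 9}.
The only value from 1–9 not eliminated is 4, so (3,4) = 4.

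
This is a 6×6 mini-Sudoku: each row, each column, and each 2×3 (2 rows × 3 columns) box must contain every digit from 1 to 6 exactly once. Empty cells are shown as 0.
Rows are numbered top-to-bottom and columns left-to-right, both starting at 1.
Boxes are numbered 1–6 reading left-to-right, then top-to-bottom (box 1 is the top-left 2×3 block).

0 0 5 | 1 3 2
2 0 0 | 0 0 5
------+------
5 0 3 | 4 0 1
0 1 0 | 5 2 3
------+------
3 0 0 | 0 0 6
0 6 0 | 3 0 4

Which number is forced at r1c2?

4

Row 1 already contains {1, 2, 3, 5}.
Column 2 already contains {1, 6}.
Its 2×3 block (box 1) already contains {2, 5}.
The only value from 1–6 not eliminated is 4, so r1c2 = 4.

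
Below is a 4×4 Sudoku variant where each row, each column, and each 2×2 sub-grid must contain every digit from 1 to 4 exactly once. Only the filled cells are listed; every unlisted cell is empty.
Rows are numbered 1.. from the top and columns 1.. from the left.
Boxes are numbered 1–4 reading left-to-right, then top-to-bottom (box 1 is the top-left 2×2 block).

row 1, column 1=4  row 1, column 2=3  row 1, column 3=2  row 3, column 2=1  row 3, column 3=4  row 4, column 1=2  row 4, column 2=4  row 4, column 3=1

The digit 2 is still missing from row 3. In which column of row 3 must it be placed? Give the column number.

4

Consider where 2 can go in row 3.
row 3, column 1 is out (column 1 already has a 2).
So the only cell in row 3 that can hold 2 is row 3, column 4.
That is column 4.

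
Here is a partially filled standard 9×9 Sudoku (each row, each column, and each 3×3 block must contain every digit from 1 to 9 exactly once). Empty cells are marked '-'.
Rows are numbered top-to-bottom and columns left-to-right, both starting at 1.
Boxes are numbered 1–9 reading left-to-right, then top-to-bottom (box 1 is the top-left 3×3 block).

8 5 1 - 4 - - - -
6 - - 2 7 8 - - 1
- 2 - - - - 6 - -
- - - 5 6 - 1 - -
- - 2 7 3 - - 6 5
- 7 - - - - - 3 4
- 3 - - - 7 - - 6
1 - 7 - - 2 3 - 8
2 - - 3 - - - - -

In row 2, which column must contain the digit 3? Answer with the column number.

3

Consider where 3 can go in row 2.
r2c2 is out (column 2 already has a 3).
r2c7 is out (column 7 already has a 3).
r2c8 is out (column 8 already has a 3).
So the only cell in row 2 that can hold 3 is r2c3.
That is column 3.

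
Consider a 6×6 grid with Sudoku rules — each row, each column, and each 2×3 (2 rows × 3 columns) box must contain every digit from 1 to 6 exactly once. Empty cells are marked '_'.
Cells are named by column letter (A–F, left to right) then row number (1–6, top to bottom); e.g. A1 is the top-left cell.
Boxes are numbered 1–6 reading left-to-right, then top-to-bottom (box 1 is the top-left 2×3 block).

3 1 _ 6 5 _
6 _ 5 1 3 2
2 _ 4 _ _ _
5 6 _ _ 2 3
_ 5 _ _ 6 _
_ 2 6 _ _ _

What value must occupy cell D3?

Row 3 already contains {2, 4}.
Column D already contains {1, 6}.
Its 2×3 block (box 4) already contains {2, 3}.
The only value from 1–6 not eliminated is 5, so D3 = 5.

5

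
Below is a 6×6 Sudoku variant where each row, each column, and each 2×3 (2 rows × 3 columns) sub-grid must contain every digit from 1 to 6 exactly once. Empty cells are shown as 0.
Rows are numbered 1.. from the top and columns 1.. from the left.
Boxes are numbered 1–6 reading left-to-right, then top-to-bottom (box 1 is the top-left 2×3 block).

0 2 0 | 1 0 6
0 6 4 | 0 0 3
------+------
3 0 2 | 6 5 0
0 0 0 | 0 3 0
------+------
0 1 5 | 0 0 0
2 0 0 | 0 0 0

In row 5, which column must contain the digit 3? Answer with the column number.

Consider where 3 can go in row 5.
row 5, column 1 is out (column 1 already has a 3).
row 5, column 5 is out (column 5 already has a 3).
row 5, column 6 is out (column 6 already has a 3).
So the only cell in row 5 that can hold 3 is row 5, column 4.
That is column 4.

4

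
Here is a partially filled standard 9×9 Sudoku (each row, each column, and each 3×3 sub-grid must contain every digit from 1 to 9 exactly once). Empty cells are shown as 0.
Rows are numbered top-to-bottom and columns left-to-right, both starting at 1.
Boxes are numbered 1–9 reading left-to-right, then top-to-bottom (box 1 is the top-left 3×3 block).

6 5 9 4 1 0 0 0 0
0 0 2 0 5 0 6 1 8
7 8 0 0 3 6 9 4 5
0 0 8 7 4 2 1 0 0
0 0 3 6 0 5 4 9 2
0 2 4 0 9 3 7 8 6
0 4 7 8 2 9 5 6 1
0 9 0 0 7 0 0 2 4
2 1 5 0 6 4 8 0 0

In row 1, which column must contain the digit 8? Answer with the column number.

Consider where 8 can go in row 1.
R1C7 is out (column 7 already has a 8).
R1C8 is out (column 8 already has a 8).
R1C9 is out (column 9 already has a 8).
So the only cell in row 1 that can hold 8 is R1C6.
That is column 6.

6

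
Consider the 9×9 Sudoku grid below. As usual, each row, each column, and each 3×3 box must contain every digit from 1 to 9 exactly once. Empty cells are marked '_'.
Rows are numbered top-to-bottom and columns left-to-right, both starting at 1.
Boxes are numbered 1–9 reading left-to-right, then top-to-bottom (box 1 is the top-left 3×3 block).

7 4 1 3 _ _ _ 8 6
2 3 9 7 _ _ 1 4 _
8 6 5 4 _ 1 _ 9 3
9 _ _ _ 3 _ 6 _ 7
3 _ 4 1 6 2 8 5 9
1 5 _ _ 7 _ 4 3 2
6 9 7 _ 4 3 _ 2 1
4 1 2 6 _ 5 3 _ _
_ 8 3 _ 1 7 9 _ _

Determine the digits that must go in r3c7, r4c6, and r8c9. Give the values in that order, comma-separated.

For r3c7:
  Consider where 7 can go in column 7.
  r1c7 is out (row 1 already has a 7).
  r7c7 is out (row 7 already has a 7).
  So the only cell in column 7 that can hold 7 is r3c7.
  So r3c7 = 7.
For r4c6:
  Consider where 4 can go in box 5.
  r4c4 is out (column 4 already has a 4).
  r6c4 is out (row 6 already has a 4).
  r6c6 is out (row 6 already has a 4).
  So the only cell in box 5 that can hold 4 is r4c6.
  So r4c6 = 4.
For r8c9:
  Row 8 already contains {1, 2, 3, 4, 5, 6}.
  Column 9 already contains {1, 2, 3, 6, 7, 9}.
  Its 3×3 block (box 9) already contains {1, 2, 3, 9}.
  The only value from 1–9 not eliminated is 8, so r8c9 = 8.

7,4,8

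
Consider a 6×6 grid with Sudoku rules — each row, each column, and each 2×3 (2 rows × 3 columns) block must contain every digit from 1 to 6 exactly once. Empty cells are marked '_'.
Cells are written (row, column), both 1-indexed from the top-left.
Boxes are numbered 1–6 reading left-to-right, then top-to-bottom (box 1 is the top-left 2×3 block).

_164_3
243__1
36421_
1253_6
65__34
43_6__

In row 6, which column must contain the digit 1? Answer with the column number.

Consider where 1 can go in row 6.
(6,5) is out (column 5 already has a 1).
(6,6) is out (column 6 already has a 1).
So the only cell in row 6 that can hold 1 is (6,3).
That is column 3.

3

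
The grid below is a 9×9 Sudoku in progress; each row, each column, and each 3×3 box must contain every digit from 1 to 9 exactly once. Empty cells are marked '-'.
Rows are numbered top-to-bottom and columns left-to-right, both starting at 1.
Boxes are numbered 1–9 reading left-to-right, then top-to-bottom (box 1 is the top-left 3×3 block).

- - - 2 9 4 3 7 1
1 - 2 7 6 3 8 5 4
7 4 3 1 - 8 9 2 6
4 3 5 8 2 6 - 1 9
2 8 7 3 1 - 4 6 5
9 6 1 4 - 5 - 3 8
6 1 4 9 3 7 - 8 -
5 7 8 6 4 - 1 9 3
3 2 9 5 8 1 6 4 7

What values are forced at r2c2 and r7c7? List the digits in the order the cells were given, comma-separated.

9,5

For r2c2:
  Row 2 already contains {1, 2, 3, 4, 5, 6, 7, 8}.
  Column 2 already contains {1, 2, 3, 4, 6, 7, 8}.
  Its 3×3 block (box 1) already contains {1, 2, 3, 4, 7}.
  The only value from 1–9 not eliminated is 9, so r2c2 = 9.
For r7c7:
  Consider where 5 can go in row 7.
  r7c9 is out (column 9 already has a 5).
  So the only cell in row 7 that can hold 5 is r7c7.
  So r7c7 = 5.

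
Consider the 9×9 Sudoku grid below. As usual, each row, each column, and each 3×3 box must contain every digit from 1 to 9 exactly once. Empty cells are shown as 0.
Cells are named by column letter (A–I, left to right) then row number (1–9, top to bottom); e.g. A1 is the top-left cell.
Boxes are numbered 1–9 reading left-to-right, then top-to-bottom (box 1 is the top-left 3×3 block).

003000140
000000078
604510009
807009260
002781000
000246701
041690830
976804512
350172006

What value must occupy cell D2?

Cell D2 itself could take any of {3, 4, 9} by direct elimination.
Consider where 4 can go in box 2.
D1 is out (row 1 already has a 4). E1 is out (row 1 already has a 4). F1 is out (row 1 already has a 4). E2 is out (column E already has a 4). The remaining empty cells in box 2 are similarly blocked.
So the only cell in box 2 that can hold 4 is D2.
Therefore D2 = 4.

4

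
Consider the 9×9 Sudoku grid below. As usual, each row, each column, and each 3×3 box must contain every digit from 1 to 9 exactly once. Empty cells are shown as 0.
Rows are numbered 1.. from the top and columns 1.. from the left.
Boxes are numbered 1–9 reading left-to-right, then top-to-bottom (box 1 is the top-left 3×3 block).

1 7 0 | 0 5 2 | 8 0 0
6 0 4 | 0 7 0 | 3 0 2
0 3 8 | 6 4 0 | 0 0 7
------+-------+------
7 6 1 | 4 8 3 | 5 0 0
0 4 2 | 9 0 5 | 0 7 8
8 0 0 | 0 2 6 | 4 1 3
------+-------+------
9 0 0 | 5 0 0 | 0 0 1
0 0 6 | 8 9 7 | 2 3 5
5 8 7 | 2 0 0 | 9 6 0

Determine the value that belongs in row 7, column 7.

7

Row 7 already contains {1, 5, 9}.
Column 7 already contains {2, 3, 4, 5, 8, 9}.
Its 3×3 block (box 9) already contains {1, 2, 3, 5, 6, 9}.
The only value from 1–9 not eliminated is 7, so row 7, column 7 = 7.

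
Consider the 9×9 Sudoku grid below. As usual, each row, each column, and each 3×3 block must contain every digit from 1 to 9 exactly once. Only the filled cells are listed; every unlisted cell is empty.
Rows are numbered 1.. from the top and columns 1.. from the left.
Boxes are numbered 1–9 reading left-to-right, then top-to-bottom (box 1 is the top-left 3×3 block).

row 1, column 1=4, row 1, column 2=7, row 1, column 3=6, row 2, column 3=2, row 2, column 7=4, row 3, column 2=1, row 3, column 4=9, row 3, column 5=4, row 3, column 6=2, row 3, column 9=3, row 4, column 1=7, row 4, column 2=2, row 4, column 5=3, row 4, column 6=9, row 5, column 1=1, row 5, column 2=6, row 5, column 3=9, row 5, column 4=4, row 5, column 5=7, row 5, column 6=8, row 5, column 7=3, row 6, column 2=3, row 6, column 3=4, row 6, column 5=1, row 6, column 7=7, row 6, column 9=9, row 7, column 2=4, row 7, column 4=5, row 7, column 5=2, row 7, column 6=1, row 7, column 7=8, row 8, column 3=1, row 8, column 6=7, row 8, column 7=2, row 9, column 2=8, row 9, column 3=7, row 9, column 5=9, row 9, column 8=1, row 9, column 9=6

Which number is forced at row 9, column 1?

2

Cell row 9, column 1 itself could take any of {2, 3, 5} by direct elimination.
Consider where 2 can go in box 7.
row 7, column 1 is out (row 7 already has a 2).
row 7, column 3 is out (row 7 already has a 2).
row 8, column 1 is out (row 8 already has a 2).
row 8, column 2 is out (row 8 already has a 2).
So the only cell in box 7 that can hold 2 is row 9, column 1.
Therefore row 9, column 1 = 2.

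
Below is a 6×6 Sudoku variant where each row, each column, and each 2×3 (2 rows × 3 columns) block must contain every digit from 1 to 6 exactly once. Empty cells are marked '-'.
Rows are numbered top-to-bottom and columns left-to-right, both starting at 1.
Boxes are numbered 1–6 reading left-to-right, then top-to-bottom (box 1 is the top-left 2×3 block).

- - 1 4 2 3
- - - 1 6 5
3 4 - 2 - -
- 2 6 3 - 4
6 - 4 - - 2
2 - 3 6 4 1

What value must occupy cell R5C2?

Cell R5C2 itself could take any of {1, 5} by direct elimination.
Consider where 1 can go in column 2.
R1C2 is out (row 1 already has a 1).
R2C2 is out (row 2 already has a 1).
R6C2 is out (row 6 already has a 1).
So the only cell in column 2 that can hold 1 is R5C2.
Therefore R5C2 = 1.

1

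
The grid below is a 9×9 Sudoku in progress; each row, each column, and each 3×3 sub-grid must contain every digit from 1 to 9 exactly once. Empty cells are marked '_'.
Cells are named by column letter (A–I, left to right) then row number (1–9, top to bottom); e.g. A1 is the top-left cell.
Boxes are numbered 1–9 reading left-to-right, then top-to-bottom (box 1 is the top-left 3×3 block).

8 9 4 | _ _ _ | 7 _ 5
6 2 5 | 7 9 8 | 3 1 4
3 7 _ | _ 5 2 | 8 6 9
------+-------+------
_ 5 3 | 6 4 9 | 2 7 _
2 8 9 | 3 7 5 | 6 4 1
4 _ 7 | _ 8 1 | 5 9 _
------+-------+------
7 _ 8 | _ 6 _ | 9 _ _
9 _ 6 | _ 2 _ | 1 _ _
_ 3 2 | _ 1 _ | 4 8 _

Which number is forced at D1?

1

Row 1 already contains {4, 5, 7, 8, 9}.
Column D already contains {3, 6, 7}.
Its 3×3 block (box 2) already contains {2, 5, 7, 8, 9}.
The only value from 1–9 not eliminated is 1, so D1 = 1.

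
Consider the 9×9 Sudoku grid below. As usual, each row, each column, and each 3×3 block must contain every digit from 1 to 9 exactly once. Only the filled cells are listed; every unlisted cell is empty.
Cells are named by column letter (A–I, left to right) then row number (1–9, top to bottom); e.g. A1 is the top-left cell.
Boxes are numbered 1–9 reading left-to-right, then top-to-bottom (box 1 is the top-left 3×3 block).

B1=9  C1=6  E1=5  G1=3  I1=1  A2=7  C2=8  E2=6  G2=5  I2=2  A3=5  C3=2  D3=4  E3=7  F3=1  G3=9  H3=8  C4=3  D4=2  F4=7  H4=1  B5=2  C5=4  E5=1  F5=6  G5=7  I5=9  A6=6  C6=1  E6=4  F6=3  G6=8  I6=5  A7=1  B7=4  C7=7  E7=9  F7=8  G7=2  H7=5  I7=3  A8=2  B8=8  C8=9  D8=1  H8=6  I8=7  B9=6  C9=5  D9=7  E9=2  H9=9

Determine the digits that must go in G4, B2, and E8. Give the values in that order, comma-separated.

6,1,3

For G4:
  Consider where 6 can go in column G.
  G8 is out (row 8 already has a 6).
  G9 is out (row 9 already has a 6).
  So the only cell in column G that can hold 6 is G4.
  So G4 = 6.
For B2:
  Consider where 1 can go in box 1.
  A1 is out (row 1 already has a 1).
  B3 is out (row 3 already has a 1).
  So the only cell in box 1 that can hold 1 is B2.
  So B2 = 1.
For E8:
  Row 8 already contains {1, 2, 6, 7, 8, 9}.
  Column E already contains {1, 2, 4, 5, 6, 7, 9}.
  Its 3×3 block (box 8) already contains {1, 2, 7, 8, 9}.
  The only value from 1–9 not eliminated is 3, so E8 = 3.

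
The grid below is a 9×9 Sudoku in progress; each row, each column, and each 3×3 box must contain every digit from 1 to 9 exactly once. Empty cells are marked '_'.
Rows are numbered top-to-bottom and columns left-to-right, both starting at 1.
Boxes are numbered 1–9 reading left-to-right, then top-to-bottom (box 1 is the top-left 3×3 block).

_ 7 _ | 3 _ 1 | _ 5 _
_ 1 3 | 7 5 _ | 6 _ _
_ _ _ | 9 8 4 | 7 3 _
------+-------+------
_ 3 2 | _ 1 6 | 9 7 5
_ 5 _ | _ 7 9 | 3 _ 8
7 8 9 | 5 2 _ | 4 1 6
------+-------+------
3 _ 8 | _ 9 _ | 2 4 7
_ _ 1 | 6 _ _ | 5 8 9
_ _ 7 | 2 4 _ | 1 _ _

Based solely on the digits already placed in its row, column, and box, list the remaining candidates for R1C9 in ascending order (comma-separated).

2,4

Row 1 already contains {1, 3, 5, 7}.
Column 9 already contains {5, 6, 7, 8, 9}.
Its 3×3 block (box 3) already contains {3, 5, 6, 7}.
Removing those from 1–9 leaves {2, 4} as the candidates for R1C9.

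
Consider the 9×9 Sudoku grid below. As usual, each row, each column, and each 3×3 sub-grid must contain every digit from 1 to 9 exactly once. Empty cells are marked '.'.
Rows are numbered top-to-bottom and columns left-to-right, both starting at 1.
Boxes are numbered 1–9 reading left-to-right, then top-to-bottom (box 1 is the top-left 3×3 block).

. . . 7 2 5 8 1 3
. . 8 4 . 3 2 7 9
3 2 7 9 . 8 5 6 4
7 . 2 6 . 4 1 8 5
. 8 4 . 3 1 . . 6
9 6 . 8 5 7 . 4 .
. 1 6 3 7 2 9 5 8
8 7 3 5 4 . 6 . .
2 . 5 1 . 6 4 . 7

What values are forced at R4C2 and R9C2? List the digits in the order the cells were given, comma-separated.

For R4C2:
  Row 4 already contains {1, 2, 4, 5, 6, 7, 8}.
  Column 2 already contains {1, 2, 6, 7, 8}.
  Its 3×3 block (box 4) already contains {2, 4, 6, 7, 8, 9}.
  The only value from 1–9 not eliminated is 3, so R4C2 = 3.
For R9C2:
  Row 9 already contains {1, 2, 4, 5, 6, 7}.
  Column 2 already contains {1, 2, 6, 7, 8}.
  Its 3×3 block (box 7) already contains {1, 2, 3, 5, 6, 7, 8}.
  The only value from 1–9 not eliminated is 9, so R9C2 = 9.

3,9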